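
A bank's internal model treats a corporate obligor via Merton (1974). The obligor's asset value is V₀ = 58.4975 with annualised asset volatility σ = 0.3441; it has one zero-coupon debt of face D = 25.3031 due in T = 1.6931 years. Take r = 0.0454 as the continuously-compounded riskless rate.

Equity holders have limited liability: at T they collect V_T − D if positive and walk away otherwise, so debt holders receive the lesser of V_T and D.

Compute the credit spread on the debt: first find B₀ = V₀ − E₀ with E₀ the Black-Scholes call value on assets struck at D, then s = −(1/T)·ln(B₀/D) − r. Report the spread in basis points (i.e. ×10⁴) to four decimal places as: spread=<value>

d₁ = [ln(V₀/D) + (r + σ²/2)T] / (σ√T)
   = [ln(58.4975/25.3031) + (0.0454 + 0.5·0.3441²)·1.6931] / (0.3441·√1.6931)
   = [0.838057 + 0.177102] / 0.447740 = 2.267296
d₂ = d₁ − σ√T = 2.267296 − 0.447740 = 1.819556
N(d₁) = 0.988314,  N(d₂) = 0.965587,  e^(−rT) = 0.926013
E₀ = V₀·N(d₁) − D·e^(−rT)·N(d₂)
   = 58.4975·0.988314 − 25.3031·0.926013·0.965587 = 35.189227
B₀ = V₀ − E₀ = 58.4975 − 35.189227 = 23.308273
spread = −(1/T)·ln(B₀/D) − r = −(1/1.6931)·ln(23.308273/25.3031) − 0.0454 = 0.00310189
in basis points: 0.00310189 × 10⁴ = 31.0189 bp

spread=31.0189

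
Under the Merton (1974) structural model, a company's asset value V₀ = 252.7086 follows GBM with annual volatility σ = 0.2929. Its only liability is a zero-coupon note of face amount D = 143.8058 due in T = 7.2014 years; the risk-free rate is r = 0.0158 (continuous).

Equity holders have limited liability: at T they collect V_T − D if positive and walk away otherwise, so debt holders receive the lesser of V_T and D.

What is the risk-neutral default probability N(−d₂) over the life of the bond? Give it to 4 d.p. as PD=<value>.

PD=0.3195

d₁ = [ln(V₀/D) + (r + σ²/2)T] / (σ√T)
   = [ln(252.7086/143.8058) + (0.0158 + 0.5·0.2929²)·7.2014] / (0.2929·√7.2014)
   = [0.563773 + 0.422688] / 0.786010 = 1.255024
d₂ = d₁ − σ√T = 1.255024 − 0.786010 = 0.469014
risk-neutral PD = N(−d₂) = N(-0.469014) = 0.319530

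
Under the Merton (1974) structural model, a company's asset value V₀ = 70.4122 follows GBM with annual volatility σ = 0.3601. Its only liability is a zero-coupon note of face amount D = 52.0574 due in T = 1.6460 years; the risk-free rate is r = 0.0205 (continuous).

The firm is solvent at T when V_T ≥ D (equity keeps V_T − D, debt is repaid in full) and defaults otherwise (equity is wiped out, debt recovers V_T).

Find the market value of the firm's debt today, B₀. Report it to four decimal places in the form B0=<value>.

B0=46.6324

d₁ = [ln(V₀/D) + (r + σ²/2)T] / (σ√T)
   = [ln(70.4122/52.0574) + (0.0205 + 0.5·0.3601²)·1.6460] / (0.3601·√1.6460)
   = [0.302020 + 0.140463] / 0.461996 = 0.957763
d₂ = d₁ − σ√T = 0.957763 − 0.461996 = 0.495768
N(d₁) = 0.830909,  N(d₂) = 0.689971,  e^(−rT) = 0.966820
E₀ = V₀·N(d₁) − D·e^(−rT)·N(d₂)
   = 70.4122·0.830909 − 52.0574·0.966820·0.689971 = 23.779806
B₀ = V₀ − E₀ = 70.4122 − 23.779806 = 46.632394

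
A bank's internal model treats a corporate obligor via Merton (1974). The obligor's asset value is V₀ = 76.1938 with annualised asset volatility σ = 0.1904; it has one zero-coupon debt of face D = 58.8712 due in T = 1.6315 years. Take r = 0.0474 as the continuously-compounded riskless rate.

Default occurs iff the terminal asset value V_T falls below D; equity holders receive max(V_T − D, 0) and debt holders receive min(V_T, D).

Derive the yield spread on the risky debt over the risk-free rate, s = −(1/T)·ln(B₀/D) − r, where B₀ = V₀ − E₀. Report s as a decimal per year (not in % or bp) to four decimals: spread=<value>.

spread=0.0068

d₁ = [ln(V₀/D) + (r + σ²/2)T] / (σ√T)
   = [ln(76.1938/58.8712) + (0.0474 + 0.5·0.1904²)·1.6315] / (0.1904·√1.6315)
   = [0.257928 + 0.106906] / 0.243198 = 1.500150
d₂ = d₁ − σ√T = 1.500150 − 0.243198 = 1.256952
N(d₁) = 0.933212,  N(d₂) = 0.895614,  e^(−rT) = 0.925581
E₀ = V₀·N(d₁) − D·e^(−rT)·N(d₂)
   = 76.1938·0.933212 − 58.8712·0.925581·0.895614 = 22.302871
B₀ = V₀ − E₀ = 76.1938 − 22.302871 = 53.890929
spread = −(1/T)·ln(B₀/D) − r = −(1/1.6315)·ln(53.890929/58.8712) − 0.0474 = 0.00677704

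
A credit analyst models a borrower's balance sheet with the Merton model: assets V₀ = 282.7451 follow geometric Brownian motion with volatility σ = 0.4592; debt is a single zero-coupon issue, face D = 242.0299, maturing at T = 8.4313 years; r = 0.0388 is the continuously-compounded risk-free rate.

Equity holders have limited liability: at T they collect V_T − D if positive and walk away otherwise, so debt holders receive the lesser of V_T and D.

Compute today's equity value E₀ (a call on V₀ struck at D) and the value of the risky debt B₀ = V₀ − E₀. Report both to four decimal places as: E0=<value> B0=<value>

E0=173.4571 B0=109.2880

d₁ = [ln(V₀/D) + (r + σ²/2)T] / (σ√T)
   = [ln(282.7451/242.0299) + (0.0388 + 0.5·0.4592²)·8.4313] / (0.4592·√8.4313)
   = [0.155485 + 1.216066] / 1.333365 = 1.028638
d₂ = d₁ − σ√T = 1.028638 − 1.333365 = -0.304727
N(d₁) = 0.848175,  N(d₂) = 0.380287,  e^(−rT) = 0.720987
E₀ = V₀·N(d₁) − D·e^(−rT)·N(d₂)
   = 282.7451·0.848175 − 242.0299·0.720987·0.380287 = 173.457144
B₀ = V₀ − E₀ = 282.7451 − 173.457144 = 109.287956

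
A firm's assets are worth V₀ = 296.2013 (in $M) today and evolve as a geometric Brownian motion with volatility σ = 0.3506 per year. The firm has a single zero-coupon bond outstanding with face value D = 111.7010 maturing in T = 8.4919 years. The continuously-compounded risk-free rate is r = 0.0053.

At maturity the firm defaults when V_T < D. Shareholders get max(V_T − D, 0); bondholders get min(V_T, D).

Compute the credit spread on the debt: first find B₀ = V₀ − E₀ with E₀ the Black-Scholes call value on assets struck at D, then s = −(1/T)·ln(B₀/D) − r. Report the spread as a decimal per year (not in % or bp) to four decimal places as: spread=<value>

d₁ = [ln(V₀/D) + (r + σ²/2)T] / (σ√T)
   = [ln(296.2013/111.7010) + (0.0053 + 0.5·0.3506²)·8.4919] / (0.3506·√8.4919)
   = [0.975214 + 0.566921] / 1.021679 = 1.509412
d₂ = d₁ − σ√T = 1.509412 − 1.021679 = 0.487734
N(d₁) = 0.934403,  N(d₂) = 0.687131,  e^(−rT) = 0.955991
E₀ = V₀·N(d₁) − D·e^(−rT)·N(d₂)
   = 296.2013·0.934403 − 111.7010·0.955991·0.687131 = 203.396128
B₀ = V₀ − E₀ = 296.2013 − 203.396128 = 92.805172
spread = −(1/T)·ln(B₀/D) − r = −(1/8.4919)·ln(92.805172/111.7010) − 0.0053 = 0.01652354

spread=0.0165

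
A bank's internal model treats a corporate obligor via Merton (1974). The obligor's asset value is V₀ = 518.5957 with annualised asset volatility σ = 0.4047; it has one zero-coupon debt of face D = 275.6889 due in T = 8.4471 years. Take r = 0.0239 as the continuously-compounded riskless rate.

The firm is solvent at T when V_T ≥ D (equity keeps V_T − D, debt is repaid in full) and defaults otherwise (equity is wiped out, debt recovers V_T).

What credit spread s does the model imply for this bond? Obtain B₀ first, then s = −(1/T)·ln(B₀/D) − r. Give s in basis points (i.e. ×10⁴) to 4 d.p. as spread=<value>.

spread=306.2196

d₁ = [ln(V₀/D) + (r + σ²/2)T] / (σ√T)
   = [ln(518.5957/275.6889) + (0.0239 + 0.5·0.4047²)·8.4471] / (0.4047·√8.4471)
   = [0.631852 + 0.893628] / 1.176216 = 1.296938
d₂ = d₁ − σ√T = 1.296938 − 1.176216 = 0.120722
N(d₁) = 0.902674,  N(d₂) = 0.548044,  e^(−rT) = 0.817188
E₀ = V₀·N(d₁) − D·e^(−rT)·N(d₂)
   = 518.5957·0.902674 − 275.6889·0.817188·0.548044 = 344.653921
B₀ = V₀ − E₀ = 518.5957 − 344.653921 = 173.941779
spread = −(1/T)·ln(B₀/D) − r = −(1/8.4471)·ln(173.941779/275.6889) − 0.0239 = 0.03062196
in basis points: 0.03062196 × 10⁴ = 306.2196 bp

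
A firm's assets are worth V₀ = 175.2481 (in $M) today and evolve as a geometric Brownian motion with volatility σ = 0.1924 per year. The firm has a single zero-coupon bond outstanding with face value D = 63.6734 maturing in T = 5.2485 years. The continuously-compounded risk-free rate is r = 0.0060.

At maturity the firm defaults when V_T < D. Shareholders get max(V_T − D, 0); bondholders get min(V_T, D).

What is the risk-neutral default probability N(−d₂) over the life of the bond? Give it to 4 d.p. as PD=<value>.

d₁ = [ln(V₀/D) + (r + σ²/2)T] / (σ√T)
   = [ln(175.2481/63.6734) + (0.0060 + 0.5·0.1924²)·5.2485] / (0.1924·√5.2485)
   = [1.012436 + 0.128635] / 0.440781 = 2.588749
d₂ = d₁ − σ√T = 2.588749 − 0.440781 = 2.147968
risk-neutral PD = N(−d₂) = N(-2.147968) = 0.015858

PD=0.0159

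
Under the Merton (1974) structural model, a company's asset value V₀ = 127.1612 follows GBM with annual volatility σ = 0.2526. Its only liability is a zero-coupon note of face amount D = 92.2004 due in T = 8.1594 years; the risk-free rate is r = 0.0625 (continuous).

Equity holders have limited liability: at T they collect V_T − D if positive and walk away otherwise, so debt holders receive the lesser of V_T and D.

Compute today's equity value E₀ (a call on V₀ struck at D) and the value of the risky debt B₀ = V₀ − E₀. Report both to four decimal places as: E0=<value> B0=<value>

E0=75.3774 B0=51.7838

d₁ = [ln(V₀/D) + (r + σ²/2)T] / (σ√T)
   = [ln(127.1612/92.2004) + (0.0625 + 0.5·0.2526²)·8.1594] / (0.2526·√8.1594)
   = [0.321491 + 0.770275] / 0.721543 = 1.513098
d₂ = d₁ − σ√T = 1.513098 − 0.721543 = 0.791555
N(d₁) = 0.934873,  N(d₂) = 0.785690,  e^(−rT) = 0.600518
E₀ = V₀·N(d₁) − D·e^(−rT)·N(d₂)
   = 127.1612·0.934873 − 92.2004·0.600518·0.785690 = 75.377445
B₀ = V₀ − E₀ = 127.1612 − 75.377445 = 51.783755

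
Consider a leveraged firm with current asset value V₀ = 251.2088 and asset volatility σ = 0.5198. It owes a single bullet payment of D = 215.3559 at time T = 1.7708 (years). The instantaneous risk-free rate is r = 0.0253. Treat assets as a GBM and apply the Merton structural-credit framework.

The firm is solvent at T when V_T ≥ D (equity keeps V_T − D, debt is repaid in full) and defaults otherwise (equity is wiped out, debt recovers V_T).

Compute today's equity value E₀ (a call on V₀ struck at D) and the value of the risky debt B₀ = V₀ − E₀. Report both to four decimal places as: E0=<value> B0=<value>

d₁ = [ln(V₀/D) + (r + σ²/2)T] / (σ√T)
   = [ln(251.2088/215.3559) + (0.0253 + 0.5·0.5198²)·1.7708] / (0.5198·√1.7708)
   = [0.153992 + 0.284029] / 0.691705 = 0.633249
d₂ = d₁ − σ√T = 0.633249 − 0.691705 = -0.058456
N(d₁) = 0.736715,  N(d₂) = 0.476693,  e^(−rT) = 0.956188
E₀ = V₀·N(d₁) − D·e^(−rT)·N(d₂)
   = 251.2088·0.736715 − 215.3559·0.956188·0.476693 = 86.908316
B₀ = V₀ − E₀ = 251.2088 − 86.908316 = 164.300484

E0=86.9083 B0=164.3005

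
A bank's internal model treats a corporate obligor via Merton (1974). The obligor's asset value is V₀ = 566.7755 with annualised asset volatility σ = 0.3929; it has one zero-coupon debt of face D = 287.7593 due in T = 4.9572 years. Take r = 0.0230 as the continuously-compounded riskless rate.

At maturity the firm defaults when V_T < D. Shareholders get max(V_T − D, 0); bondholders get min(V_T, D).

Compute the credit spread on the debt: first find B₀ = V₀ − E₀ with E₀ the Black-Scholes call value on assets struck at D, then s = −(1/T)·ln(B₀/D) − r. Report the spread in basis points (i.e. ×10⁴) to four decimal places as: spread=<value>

spread=262.3364

d₁ = [ln(V₀/D) + (r + σ²/2)T] / (σ√T)
   = [ln(566.7755/287.7593) + (0.0230 + 0.5·0.3929²)·4.9572] / (0.3929·√4.9572)
   = [0.677839 + 0.496638] / 0.874783 = 1.342593
d₂ = d₁ − σ√T = 1.342593 − 0.874783 = 0.467810
N(d₁) = 0.910298,  N(d₂) = 0.680040,  e^(−rT) = 0.892244
E₀ = V₀·N(d₁) − D·e^(−rT)·N(d₂)
   = 566.7755·0.910298 − 287.7593·0.892244·0.680040 = 341.333402
B₀ = V₀ − E₀ = 566.7755 − 341.333402 = 225.442098
spread = −(1/T)·ln(B₀/D) − r = −(1/4.9572)·ln(225.442098/287.7593) − 0.0230 = 0.02623364
in basis points: 0.02623364 × 10⁴ = 262.3364 bp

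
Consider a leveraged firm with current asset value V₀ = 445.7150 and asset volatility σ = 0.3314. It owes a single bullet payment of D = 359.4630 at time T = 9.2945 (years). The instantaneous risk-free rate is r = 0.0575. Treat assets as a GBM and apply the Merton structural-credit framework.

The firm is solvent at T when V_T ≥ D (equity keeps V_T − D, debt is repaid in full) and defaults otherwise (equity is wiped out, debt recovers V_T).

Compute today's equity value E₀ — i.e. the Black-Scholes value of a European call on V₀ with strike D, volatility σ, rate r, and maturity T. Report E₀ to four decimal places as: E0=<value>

E0=273.3537

d₁ = [ln(V₀/D) + (r + σ²/2)T] / (σ√T)
   = [ln(445.7150/359.4630) + (0.0575 + 0.5·0.3314²)·9.2945] / (0.3314·√9.2945)
   = [0.215068 + 1.044822] / 1.010335 = 1.247003
d₂ = d₁ − σ√T = 1.247003 − 1.010335 = 0.236668
N(d₁) = 0.893802,  N(d₂) = 0.593543,  e^(−rT) = 0.586001
E₀ = V₀·N(d₁) − D·e^(−rT)·N(d₂)
   = 445.7150·0.893802 − 359.4630·0.586001·0.593543 = 273.353660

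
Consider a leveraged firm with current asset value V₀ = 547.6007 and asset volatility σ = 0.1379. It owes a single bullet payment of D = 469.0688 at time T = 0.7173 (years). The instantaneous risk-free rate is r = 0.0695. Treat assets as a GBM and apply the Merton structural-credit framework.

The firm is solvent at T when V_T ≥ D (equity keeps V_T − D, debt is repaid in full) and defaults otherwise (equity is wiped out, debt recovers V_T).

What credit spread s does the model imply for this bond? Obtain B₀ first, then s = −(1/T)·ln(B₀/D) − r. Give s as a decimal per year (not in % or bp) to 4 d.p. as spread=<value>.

spread=0.0029

d₁ = [ln(V₀/D) + (r + σ²/2)T] / (σ√T)
   = [ln(547.6007/469.0688) + (0.0695 + 0.5·0.1379²)·0.7173] / (0.1379·√0.7173)
   = [0.154797 + 0.056673] / 0.116792 = 1.810644
d₂ = d₁ − σ√T = 1.810644 − 0.116792 = 1.693852
N(d₁) = 0.964902,  N(d₂) = 0.954853,  e^(−rT) = 0.951370
E₀ = V₀·N(d₁) − D·e^(−rT)·N(d₂)
   = 547.6007·0.964902 − 469.0688·0.951370·0.954853 = 102.270180
B₀ = V₀ − E₀ = 547.6007 − 102.270180 = 445.330520
spread = −(1/T)·ln(B₀/D) − r = −(1/0.7173)·ln(445.330520/469.0688) − 0.0695 = 0.00290026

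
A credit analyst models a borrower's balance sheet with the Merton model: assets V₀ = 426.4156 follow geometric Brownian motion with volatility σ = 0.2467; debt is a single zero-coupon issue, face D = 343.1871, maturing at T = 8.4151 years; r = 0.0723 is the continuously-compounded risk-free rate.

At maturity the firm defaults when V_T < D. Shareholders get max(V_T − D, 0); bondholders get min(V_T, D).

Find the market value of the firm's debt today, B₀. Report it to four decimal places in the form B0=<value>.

B0=174.8330

d₁ = [ln(V₀/D) + (r + σ²/2)T] / (σ√T)
   = [ln(426.4156/343.1871) + (0.0723 + 0.5·0.2467²)·8.4151] / (0.2467·√8.4151)
   = [0.217139 + 0.864487] / 0.715647 = 1.511396
d₂ = d₁ − σ√T = 1.511396 − 0.715647 = 0.795749
N(d₁) = 0.934656,  N(d₂) = 0.786911,  e^(−rT) = 0.544215
E₀ = V₀·N(d₁) − D·e^(−rT)·N(d₂)
   = 426.4156·0.934656 − 343.1871·0.544215·0.786911 = 251.582646
B₀ = V₀ − E₀ = 426.4156 − 251.582646 = 174.832954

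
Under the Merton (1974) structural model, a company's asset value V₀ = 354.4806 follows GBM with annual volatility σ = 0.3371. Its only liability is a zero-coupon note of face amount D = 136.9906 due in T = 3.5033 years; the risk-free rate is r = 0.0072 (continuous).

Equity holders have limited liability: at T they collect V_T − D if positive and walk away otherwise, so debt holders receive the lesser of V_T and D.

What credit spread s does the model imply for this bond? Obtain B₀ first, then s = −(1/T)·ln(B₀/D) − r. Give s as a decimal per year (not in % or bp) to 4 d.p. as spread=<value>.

d₁ = [ln(V₀/D) + (r + σ²/2)T] / (σ√T)
   = [ln(354.4806/136.9906) + (0.0072 + 0.5·0.3371²)·3.5033] / (0.3371·√3.5033)
   = [0.950741 + 0.224275] / 0.630954 = 1.862286
d₂ = d₁ − σ√T = 1.862286 − 0.630954 = 1.231333
N(d₁) = 0.968719,  N(d₂) = 0.890901,  e^(−rT) = 0.975092
E₀ = V₀·N(d₁) − D·e^(−rT)·N(d₂)
   = 354.4806·0.968719 − 136.9906·0.975092·0.890901 = 224.386863
B₀ = V₀ − E₀ = 354.4806 − 224.386863 = 130.093737
spread = −(1/T)·ln(B₀/D) − r = −(1/3.5033)·ln(130.093737/136.9906) − 0.0072 = 0.00754526

spread=0.0075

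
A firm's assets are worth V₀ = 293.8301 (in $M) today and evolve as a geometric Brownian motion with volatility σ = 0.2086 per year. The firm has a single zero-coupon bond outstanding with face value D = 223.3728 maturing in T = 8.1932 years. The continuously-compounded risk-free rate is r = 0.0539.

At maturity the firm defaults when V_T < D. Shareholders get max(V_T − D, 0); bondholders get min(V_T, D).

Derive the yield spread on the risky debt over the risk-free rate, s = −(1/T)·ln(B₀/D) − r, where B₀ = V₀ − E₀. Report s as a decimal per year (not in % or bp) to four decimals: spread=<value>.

spread=0.0058

d₁ = [ln(V₀/D) + (r + σ²/2)T] / (σ√T)
   = [ln(293.8301/223.3728) + (0.0539 + 0.5·0.2086²)·8.1932] / (0.2086·√8.1932)
   = [0.274160 + 0.619873] / 0.597092 = 1.497311
d₂ = d₁ − σ√T = 1.497311 − 0.597092 = 0.900220
N(d₁) = 0.932844,  N(d₂) = 0.815998,  e^(−rT) = 0.642998
E₀ = V₀·N(d₁) − D·e^(−rT)·N(d₂)
   = 293.8301·0.932844 − 223.3728·0.642998·0.815998 = 156.897167
B₀ = V₀ − E₀ = 293.8301 − 156.897167 = 136.932933
spread = −(1/T)·ln(B₀/D) − r = −(1/8.1932)·ln(136.932933/223.3728) − 0.0539 = 0.00582646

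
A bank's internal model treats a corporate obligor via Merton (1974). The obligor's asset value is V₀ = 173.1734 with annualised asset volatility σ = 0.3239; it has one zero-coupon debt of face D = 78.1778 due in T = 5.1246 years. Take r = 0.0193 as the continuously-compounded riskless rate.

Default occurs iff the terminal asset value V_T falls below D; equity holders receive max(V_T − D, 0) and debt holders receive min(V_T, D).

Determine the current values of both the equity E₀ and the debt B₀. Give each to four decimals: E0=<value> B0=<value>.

d₁ = [ln(V₀/D) + (r + σ²/2)T] / (σ√T)
   = [ln(173.1734/78.1778) + (0.0193 + 0.5·0.3239²)·5.1246] / (0.3239·√5.1246)
   = [0.795308 + 0.367719] / 0.733231 = 1.586166
d₂ = d₁ − σ√T = 1.586166 − 0.733231 = 0.852935
N(d₁) = 0.943649,  N(d₂) = 0.803152,  e^(−rT) = 0.905829
E₀ = V₀·N(d₁) − D·e^(−rT)·N(d₂)
   = 173.1734·0.943649 − 78.1778·0.905829·0.803152 = 106.539133
B₀ = V₀ − E₀ = 173.1734 − 106.539133 = 66.634267

E0=106.5391 B0=66.6343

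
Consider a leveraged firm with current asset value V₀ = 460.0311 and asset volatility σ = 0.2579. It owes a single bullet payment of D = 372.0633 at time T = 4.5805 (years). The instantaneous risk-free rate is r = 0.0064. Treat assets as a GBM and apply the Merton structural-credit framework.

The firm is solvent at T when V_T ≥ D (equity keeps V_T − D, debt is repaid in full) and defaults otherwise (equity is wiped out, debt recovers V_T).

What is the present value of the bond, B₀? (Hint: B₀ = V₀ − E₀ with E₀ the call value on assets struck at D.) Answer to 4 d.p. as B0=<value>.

B0=313.2221

d₁ = [ln(V₀/D) + (r + σ²/2)T] / (σ√T)
   = [ln(460.0311/372.0633) + (0.0064 + 0.5·0.2579²)·4.5805] / (0.2579·√4.5805)
   = [0.212230 + 0.181645] / 0.551960 = 0.713594
d₂ = d₁ − σ√T = 0.713594 − 0.551960 = 0.161633
N(d₁) = 0.762261,  N(d₂) = 0.564203,  e^(−rT) = 0.971110
E₀ = V₀·N(d₁) − D·e^(−rT)·N(d₂)
   = 460.0311·0.762261 − 372.0633·0.971110·0.564203 = 146.809021
B₀ = V₀ − E₀ = 460.0311 − 146.809021 = 313.222079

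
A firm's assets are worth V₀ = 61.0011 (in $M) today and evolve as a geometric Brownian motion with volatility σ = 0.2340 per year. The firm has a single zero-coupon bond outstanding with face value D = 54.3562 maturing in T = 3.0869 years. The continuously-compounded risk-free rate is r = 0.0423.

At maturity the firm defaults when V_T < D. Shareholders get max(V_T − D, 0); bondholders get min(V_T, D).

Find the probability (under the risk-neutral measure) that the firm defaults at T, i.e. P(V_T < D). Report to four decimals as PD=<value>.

d₁ = [ln(V₀/D) + (r + σ²/2)T] / (σ√T)
   = [ln(61.0011/54.3562) + (0.0423 + 0.5·0.2340²)·3.0869] / (0.2340·√3.0869)
   = [0.115333 + 0.215089] / 0.411128 = 0.803697
d₂ = d₁ − σ√T = 0.803697 − 0.411128 = 0.392569
risk-neutral PD = N(−d₂) = N(-0.392569) = 0.347319

PD=0.3473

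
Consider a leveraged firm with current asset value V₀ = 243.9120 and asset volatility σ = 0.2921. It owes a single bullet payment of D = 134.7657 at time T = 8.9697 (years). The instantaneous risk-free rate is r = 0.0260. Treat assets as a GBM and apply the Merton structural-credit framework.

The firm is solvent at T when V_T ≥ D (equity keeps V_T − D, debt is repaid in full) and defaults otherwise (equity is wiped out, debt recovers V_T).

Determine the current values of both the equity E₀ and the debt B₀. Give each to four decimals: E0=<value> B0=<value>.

E0=149.4781 B0=94.4339

d₁ = [ln(V₀/D) + (r + σ²/2)T] / (σ√T)
   = [ln(243.9120/134.7657) + (0.0260 + 0.5·0.2921²)·8.9697] / (0.2921·√8.9697)
   = [0.593270 + 0.615870] / 0.874824 = 1.382153
d₂ = d₁ − σ√T = 1.382153 − 0.874824 = 0.507329
N(d₁) = 0.916538,  N(d₂) = 0.694038,  e^(−rT) = 0.791985
E₀ = V₀·N(d₁) − D·e^(−rT)·N(d₂)
   = 243.9120·0.916538 − 134.7657·0.791985·0.694038 = 149.478118
B₀ = V₀ − E₀ = 243.9120 − 149.478118 = 94.433882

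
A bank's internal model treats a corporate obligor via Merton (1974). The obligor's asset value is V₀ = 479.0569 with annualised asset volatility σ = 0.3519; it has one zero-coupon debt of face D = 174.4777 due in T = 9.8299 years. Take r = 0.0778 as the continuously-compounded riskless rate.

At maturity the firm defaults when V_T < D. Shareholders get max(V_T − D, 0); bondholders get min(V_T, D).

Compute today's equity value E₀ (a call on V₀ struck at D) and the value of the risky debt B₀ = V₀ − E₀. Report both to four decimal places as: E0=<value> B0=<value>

E0=402.2783 B0=76.7786

d₁ = [ln(V₀/D) + (r + σ²/2)T] / (σ√T)
   = [ln(479.0569/174.4777) + (0.0778 + 0.5·0.3519²)·9.8299] / (0.3519·√9.8299)
   = [1.010022 + 1.373402] / 1.103301 = 2.160268
d₂ = d₁ − σ√T = 2.160268 − 1.103301 = 1.056967
N(d₁) = 0.984624,  N(d₂) = 0.854737,  e^(−rT) = 0.465443
E₀ = V₀·N(d₁) − D·e^(−rT)·N(d₂)
   = 479.0569·0.984624 − 174.4777·0.465443·0.854737 = 402.278296
B₀ = V₀ − E₀ = 479.0569 − 402.278296 = 76.778604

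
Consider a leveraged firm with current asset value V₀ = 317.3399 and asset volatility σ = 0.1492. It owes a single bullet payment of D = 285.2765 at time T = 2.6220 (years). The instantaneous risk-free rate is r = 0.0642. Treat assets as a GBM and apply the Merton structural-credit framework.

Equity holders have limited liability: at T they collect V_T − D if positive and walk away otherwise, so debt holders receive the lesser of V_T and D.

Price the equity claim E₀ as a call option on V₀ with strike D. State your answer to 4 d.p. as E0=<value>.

d₁ = [ln(V₀/D) + (r + σ²/2)T] / (σ√T)
   = [ln(317.3399/285.2765) + (0.0642 + 0.5·0.1492²)·2.6220] / (0.1492·√2.6220)
   = [0.106515 + 0.197516] / 0.241593 = 1.258439
d₂ = d₁ − σ√T = 1.258439 − 0.241593 = 1.016846
N(d₁) = 0.895884,  N(d₂) = 0.845387,  e^(−rT) = 0.845073
E₀ = V₀·N(d₁) − D·e^(−rT)·N(d₂)
   = 317.3399·0.895884 − 285.2765·0.845073·0.845387 = 80.494264

E0=80.4943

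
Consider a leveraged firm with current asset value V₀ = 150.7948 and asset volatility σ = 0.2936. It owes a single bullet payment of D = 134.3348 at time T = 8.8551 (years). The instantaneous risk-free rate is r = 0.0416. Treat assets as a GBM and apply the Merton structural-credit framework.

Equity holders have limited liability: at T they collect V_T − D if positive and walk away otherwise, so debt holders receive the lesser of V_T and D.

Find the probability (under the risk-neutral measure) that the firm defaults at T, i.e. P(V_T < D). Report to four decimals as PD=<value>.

d₁ = [ln(V₀/D) + (r + σ²/2)T] / (σ√T)
   = [ln(150.7948/134.3348) + (0.0416 + 0.5·0.2936²)·8.8551] / (0.2936·√8.8551)
   = [0.115585 + 0.750031] / 0.873681 = 0.990769
d₂ = d₁ − σ√T = 0.990769 − 0.873681 = 0.117088
risk-neutral PD = N(−d₂) = N(-0.117088) = 0.453395

PD=0.4534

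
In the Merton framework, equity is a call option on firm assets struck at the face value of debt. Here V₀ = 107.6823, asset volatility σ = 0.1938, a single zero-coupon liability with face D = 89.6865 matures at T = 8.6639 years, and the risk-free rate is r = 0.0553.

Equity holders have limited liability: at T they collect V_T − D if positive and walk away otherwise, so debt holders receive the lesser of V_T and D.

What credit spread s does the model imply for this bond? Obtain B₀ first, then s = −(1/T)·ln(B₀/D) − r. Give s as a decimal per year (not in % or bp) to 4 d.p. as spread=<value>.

d₁ = [ln(V₀/D) + (r + σ²/2)T] / (σ√T)
   = [ln(107.6823/89.6865) + (0.0553 + 0.5·0.1938²)·8.6639] / (0.1938·√8.6639)
   = [0.182865 + 0.641815] / 0.570441 = 1.445689
d₂ = d₁ − σ√T = 1.445689 − 0.570441 = 0.875249
N(d₁) = 0.925868,  N(d₂) = 0.809281,  e^(−rT) = 0.619332
E₀ = V₀·N(d₁) − D·e^(−rT)·N(d₂)
   = 107.6823·0.925868 − 89.6865·0.619332·0.809281 = 54.747493
B₀ = V₀ − E₀ = 107.6823 − 54.747493 = 52.934807
spread = −(1/T)·ln(B₀/D) − r = −(1/8.6639)·ln(52.934807/89.6865) − 0.0553 = 0.00555702

spread=0.0056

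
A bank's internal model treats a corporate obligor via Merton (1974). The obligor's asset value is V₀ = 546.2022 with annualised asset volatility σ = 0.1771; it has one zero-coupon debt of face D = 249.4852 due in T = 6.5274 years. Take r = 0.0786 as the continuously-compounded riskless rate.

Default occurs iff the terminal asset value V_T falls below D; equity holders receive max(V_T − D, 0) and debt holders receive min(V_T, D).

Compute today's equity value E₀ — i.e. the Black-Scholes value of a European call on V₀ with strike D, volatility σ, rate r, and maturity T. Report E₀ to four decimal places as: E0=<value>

d₁ = [ln(V₀/D) + (r + σ²/2)T] / (σ√T)
   = [ln(546.2022/249.4852) + (0.0786 + 0.5·0.1771²)·6.5274] / (0.1771·√6.5274)
   = [0.783590 + 0.615418] / 0.452469 = 3.091942
d₂ = d₁ − σ√T = 3.091942 − 0.452469 = 2.639473
N(d₁) = 0.999006,  N(d₂) = 0.995848,  e^(−rT) = 0.598665
E₀ = V₀·N(d₁) − D·e^(−rT)·N(d₂)
   = 546.2022·0.999006 − 249.4852·0.598665·0.995848 = 396.921254

E0=396.9213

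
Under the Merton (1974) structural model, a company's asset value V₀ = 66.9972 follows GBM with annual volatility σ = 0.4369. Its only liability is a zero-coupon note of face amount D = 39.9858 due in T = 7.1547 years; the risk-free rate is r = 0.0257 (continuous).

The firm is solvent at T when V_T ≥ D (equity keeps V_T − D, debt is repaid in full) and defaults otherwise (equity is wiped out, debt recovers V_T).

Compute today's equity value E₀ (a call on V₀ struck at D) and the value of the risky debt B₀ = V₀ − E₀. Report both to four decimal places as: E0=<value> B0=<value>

d₁ = [ln(V₀/D) + (r + σ²/2)T] / (σ√T)
   = [ln(66.9972/39.9858) + (0.0257 + 0.5·0.4369²)·7.1547] / (0.4369·√7.1547)
   = [0.516126 + 0.866726] / 1.168632 = 1.183309
d₂ = d₁ − σ√T = 1.183309 − 1.168632 = 0.014677
N(d₁) = 0.881657,  N(d₂) = 0.505855,  e^(−rT) = 0.832039
E₀ = V₀·N(d₁) − D·e^(−rT)·N(d₂)
   = 66.9972·0.881657 − 39.9858·0.832039·0.505855 = 42.238854
B₀ = V₀ − E₀ = 66.9972 − 42.238854 = 24.758346

E0=42.2389 B0=24.7583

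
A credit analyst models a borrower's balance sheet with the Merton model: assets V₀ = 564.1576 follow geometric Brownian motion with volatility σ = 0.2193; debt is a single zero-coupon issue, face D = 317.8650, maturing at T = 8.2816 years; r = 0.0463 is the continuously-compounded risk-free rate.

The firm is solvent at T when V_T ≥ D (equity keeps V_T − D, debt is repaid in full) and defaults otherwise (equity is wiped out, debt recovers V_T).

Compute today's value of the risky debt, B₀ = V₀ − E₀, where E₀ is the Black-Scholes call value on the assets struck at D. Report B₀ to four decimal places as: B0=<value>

d₁ = [ln(V₀/D) + (r + σ²/2)T] / (σ√T)
   = [ln(564.1576/317.8650) + (0.0463 + 0.5·0.2193²)·8.2816] / (0.2193·√8.2816)
   = [0.573707 + 0.582579] / 0.631096 = 1.832186
d₂ = d₁ − σ√T = 1.832186 − 0.631096 = 1.201090
N(d₁) = 0.966538,  N(d₂) = 0.885142,  e^(−rT) = 0.681514
E₀ = V₀·N(d₁) − D·e^(−rT)·N(d₂)
   = 564.1576·0.966538 − 317.8650·0.681514·0.885142 = 353.531991
B₀ = V₀ − E₀ = 564.1576 − 353.531991 = 210.625609

B0=210.6256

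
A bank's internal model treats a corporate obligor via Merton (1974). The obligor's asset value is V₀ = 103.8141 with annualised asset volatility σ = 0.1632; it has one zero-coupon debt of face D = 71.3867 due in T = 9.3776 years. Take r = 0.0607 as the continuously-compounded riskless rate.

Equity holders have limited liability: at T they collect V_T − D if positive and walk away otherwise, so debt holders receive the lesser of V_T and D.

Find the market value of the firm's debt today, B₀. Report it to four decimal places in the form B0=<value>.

B0=40.0425

d₁ = [ln(V₀/D) + (r + σ²/2)T] / (σ√T)
   = [ln(103.8141/71.3867) + (0.0607 + 0.5·0.1632²)·9.3776] / (0.1632·√9.3776)
   = [0.374490 + 0.694103] / 0.499765 = 2.138190
d₂ = d₁ − σ√T = 2.138190 − 0.499765 = 1.638425
N(d₁) = 0.983749,  N(d₂) = 0.949333,  e^(−rT) = 0.565967
E₀ = V₀·N(d₁) − D·e^(−rT)·N(d₂)
   = 103.8141·0.983749 − 71.3867·0.565967·0.949333 = 63.771623
B₀ = V₀ − E₀ = 103.8141 − 63.771623 = 40.042477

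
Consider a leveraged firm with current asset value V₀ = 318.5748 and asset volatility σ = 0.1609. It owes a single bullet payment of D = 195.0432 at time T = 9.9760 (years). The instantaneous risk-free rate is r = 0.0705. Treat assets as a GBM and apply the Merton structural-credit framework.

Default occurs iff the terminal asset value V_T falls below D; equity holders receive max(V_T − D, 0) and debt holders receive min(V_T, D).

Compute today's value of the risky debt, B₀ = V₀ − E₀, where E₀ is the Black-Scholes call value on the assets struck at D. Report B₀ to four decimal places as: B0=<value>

d₁ = [ln(V₀/D) + (r + σ²/2)T] / (σ√T)
   = [ln(318.5748/195.0432) + (0.0705 + 0.5·0.1609²)·9.9760] / (0.1609·√9.9760)
   = [0.490636 + 0.832441] / 0.508200 = 2.603461
d₂ = d₁ − σ√T = 2.603461 − 0.508200 = 2.095261
N(d₁) = 0.995386,  N(d₂) = 0.981926,  e^(−rT) = 0.494945
E₀ = V₀·N(d₁) − D·e^(−rT)·N(d₂)
   = 318.5748·0.995386 − 195.0432·0.494945·0.981926 = 222.313829
B₀ = V₀ − E₀ = 318.5748 − 222.313829 = 96.260971

B0=96.2610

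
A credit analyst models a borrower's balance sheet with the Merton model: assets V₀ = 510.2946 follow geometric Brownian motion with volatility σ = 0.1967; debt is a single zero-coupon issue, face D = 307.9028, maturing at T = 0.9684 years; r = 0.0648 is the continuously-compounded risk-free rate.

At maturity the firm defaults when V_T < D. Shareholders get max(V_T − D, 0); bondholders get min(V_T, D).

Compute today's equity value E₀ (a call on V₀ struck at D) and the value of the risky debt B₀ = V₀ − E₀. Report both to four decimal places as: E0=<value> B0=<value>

d₁ = [ln(V₀/D) + (r + σ²/2)T] / (σ√T)
   = [ln(510.2946/307.9028) + (0.0648 + 0.5·0.1967²)·0.9684] / (0.1967·√0.9684)
   = [0.505204 + 0.081486] / 0.193567 = 3.030940
d₂ = d₁ − σ√T = 3.030940 − 0.193567 = 2.837373
N(d₁) = 0.998781,  N(d₂) = 0.997726,  e^(−rT) = 0.939176
E₀ = V₀·N(d₁) − D·e^(−rT)·N(d₂)
   = 510.2946·0.998781 − 307.9028·0.939176·0.997726 = 221.155306
B₀ = V₀ − E₀ = 510.2946 − 221.155306 = 289.139294

E0=221.1553 B0=289.1393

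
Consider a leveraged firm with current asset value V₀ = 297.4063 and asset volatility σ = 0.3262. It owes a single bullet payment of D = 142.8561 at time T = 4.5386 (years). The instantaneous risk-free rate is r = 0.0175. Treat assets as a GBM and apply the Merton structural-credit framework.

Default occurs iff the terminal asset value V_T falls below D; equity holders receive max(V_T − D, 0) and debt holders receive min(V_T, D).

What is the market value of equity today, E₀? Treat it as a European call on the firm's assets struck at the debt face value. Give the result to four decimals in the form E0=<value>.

d₁ = [ln(V₀/D) + (r + σ²/2)T] / (σ√T)
   = [ln(297.4063/142.8561) + (0.0175 + 0.5·0.3262²)·4.5386] / (0.3262·√4.5386)
   = [0.733261 + 0.320894] / 0.694936 = 1.516909
d₂ = d₁ − σ√T = 1.516909 − 0.694936 = 0.821973
N(d₁) = 0.935355,  N(d₂) = 0.794454,  e^(−rT) = 0.923647
E₀ = V₀·N(d₁) − D·e^(−rT)·N(d₂)
   = 297.4063·0.935355 − 142.8561·0.923647·0.794454 = 173.353463

E0=173.3535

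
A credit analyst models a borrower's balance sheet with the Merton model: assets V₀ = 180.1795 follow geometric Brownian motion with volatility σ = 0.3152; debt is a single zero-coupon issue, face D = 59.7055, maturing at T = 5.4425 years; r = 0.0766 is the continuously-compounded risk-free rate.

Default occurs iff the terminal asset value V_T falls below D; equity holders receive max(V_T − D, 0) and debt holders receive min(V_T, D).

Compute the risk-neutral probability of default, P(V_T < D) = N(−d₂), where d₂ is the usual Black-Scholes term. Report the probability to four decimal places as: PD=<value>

d₁ = [ln(V₀/D) + (r + σ²/2)T] / (σ√T)
   = [ln(180.1795/59.7055) + (0.0766 + 0.5·0.3152²)·5.4425] / (0.3152·√5.4425)
   = [1.104529 + 0.687255] / 0.735335 = 2.436690
d₂ = d₁ − σ√T = 2.436690 − 0.735335 = 1.701354
risk-neutral PD = N(−d₂) = N(-1.701354) = 0.044438

PD=0.0444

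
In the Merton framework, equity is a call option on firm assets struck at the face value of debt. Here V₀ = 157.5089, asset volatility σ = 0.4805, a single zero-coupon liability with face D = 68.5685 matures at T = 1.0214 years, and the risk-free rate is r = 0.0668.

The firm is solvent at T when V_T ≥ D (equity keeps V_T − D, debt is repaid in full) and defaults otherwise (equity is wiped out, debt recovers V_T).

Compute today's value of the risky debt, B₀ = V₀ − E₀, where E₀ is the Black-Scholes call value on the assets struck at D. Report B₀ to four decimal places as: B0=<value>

B0=63.4513

d₁ = [ln(V₀/D) + (r + σ²/2)T] / (σ√T)
   = [ln(157.5089/68.5685) + (0.0668 + 0.5·0.4805²)·1.0214] / (0.4805·√1.0214)
   = [0.831649 + 0.186140] / 0.485614 = 2.095880
d₂ = d₁ − σ√T = 2.095880 − 0.485614 = 1.610266
N(d₁) = 0.981954,  N(d₂) = 0.946330,  e^(−rT) = 0.934046
E₀ = V₀·N(d₁) − D·e^(−rT)·N(d₂)
   = 157.5089·0.981954 − 68.5685·0.934046·0.946330 = 94.057641
B₀ = V₀ − E₀ = 157.5089 − 94.057641 = 63.451259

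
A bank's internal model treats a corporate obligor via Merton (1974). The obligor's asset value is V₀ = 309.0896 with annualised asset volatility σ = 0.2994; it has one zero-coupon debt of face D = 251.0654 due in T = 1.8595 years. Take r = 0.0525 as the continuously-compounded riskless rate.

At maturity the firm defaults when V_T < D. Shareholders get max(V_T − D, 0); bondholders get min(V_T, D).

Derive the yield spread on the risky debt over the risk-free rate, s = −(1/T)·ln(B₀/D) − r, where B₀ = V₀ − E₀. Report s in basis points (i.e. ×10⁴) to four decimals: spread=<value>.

spread=343.1683

d₁ = [ln(V₀/D) + (r + σ²/2)T] / (σ√T)
   = [ln(309.0896/251.0654) + (0.0525 + 0.5·0.2994²)·1.8595] / (0.2994·√1.8595)
   = [0.207918 + 0.180967] / 0.408272 = 0.952513
d₂ = d₁ − σ√T = 0.952513 − 0.408272 = 0.544241
N(d₁) = 0.829582,  N(d₂) = 0.706862,  e^(−rT) = 0.906990
E₀ = V₀·N(d₁) − D·e^(−rT)·N(d₂)
   = 309.0896·0.829582 − 251.0654·0.906990·0.706862 = 95.452760
B₀ = V₀ − E₀ = 309.0896 − 95.452760 = 213.636840
spread = −(1/T)·ln(B₀/D) − r = −(1/1.8595)·ln(213.636840/251.0654) − 0.0525 = 0.03431683
in basis points: 0.03431683 × 10⁴ = 343.1683 bp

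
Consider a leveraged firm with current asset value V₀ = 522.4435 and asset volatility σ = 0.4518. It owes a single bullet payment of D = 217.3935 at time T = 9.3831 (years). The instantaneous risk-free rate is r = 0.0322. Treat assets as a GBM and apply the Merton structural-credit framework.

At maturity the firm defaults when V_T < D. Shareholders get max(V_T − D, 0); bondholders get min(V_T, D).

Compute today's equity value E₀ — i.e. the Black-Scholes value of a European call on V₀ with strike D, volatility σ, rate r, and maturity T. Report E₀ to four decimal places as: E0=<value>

d₁ = [ln(V₀/D) + (r + σ²/2)T] / (σ√T)
   = [ln(522.4435/217.3935) + (0.0322 + 0.5·0.4518²)·9.3831] / (0.4518·√9.3831)
   = [0.876808 + 1.259790] / 1.383947 = 1.543844
d₂ = d₁ − σ√T = 1.543844 − 1.383947 = 0.159897
N(d₁) = 0.938687,  N(d₂) = 0.563519,  e^(−rT) = 0.739238
E₀ = V₀·N(d₁) − D·e^(−rT)·N(d₂)
   = 522.4435·0.938687 − 217.3935·0.739238·0.563519 = 399.850312

E0=399.8503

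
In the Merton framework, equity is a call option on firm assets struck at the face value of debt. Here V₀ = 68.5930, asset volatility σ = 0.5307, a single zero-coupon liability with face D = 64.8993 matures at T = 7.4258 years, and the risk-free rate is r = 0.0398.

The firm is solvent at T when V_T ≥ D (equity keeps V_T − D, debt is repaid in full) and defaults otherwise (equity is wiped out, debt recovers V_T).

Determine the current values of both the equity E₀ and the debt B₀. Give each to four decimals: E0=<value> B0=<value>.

d₁ = [ln(V₀/D) + (r + σ²/2)T] / (σ√T)
   = [ln(68.5930/64.8993) + (0.0398 + 0.5·0.5307²)·7.4258] / (0.5307·√7.4258)
   = [0.055354 + 1.341257] / 1.446175 = 0.965728
d₂ = d₁ − σ√T = 0.965728 − 1.446175 = -0.480447
N(d₁) = 0.832910,  N(d₂) = 0.315455,  e^(−rT) = 0.744125
E₀ = V₀·N(d₁) − D·e^(−rT)·N(d₂)
   = 68.5930·0.832910 − 64.8993·0.744125·0.315455 = 41.897468
B₀ = V₀ − E₀ = 68.5930 − 41.897468 = 26.695532

E0=41.8975 B0=26.6955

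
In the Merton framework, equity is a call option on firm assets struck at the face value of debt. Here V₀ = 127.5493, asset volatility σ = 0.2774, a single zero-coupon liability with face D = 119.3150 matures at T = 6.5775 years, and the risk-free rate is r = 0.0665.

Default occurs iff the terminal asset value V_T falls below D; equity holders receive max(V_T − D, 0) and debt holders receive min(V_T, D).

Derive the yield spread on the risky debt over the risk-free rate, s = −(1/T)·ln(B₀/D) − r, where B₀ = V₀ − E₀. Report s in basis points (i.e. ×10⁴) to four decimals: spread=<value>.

d₁ = [ln(V₀/D) + (r + σ²/2)T] / (σ√T)
   = [ln(127.5493/119.3150) + (0.0665 + 0.5·0.2774²)·6.5775] / (0.2774·√6.5775)
   = [0.066736 + 0.690476] / 0.711438 = 1.064340
d₂ = d₁ − σ√T = 1.064340 − 0.711438 = 0.352902
N(d₁) = 0.856413,  N(d₂) = 0.637919,  e^(−rT) = 0.645711
E₀ = V₀·N(d₁) − D·e^(−rT)·N(d₂)
   = 127.5493·0.856413 − 119.3150·0.645711·0.637919 = 60.087648
B₀ = V₀ − E₀ = 127.5493 − 60.087648 = 67.461652
spread = −(1/T)·ln(B₀/D) − r = −(1/6.5775)·ln(67.461652/119.3150) − 0.0665 = 0.02019065
in basis points: 0.02019065 × 10⁴ = 201.9065 bp

spread=201.9065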